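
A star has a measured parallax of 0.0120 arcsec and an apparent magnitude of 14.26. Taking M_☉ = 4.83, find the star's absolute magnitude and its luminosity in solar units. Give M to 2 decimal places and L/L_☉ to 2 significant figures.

M ≈ 9.66; L/L_☉ ≈ 0.012

d = 1/p = 1/0.0120″ = 83.33 pc
M = m − 5 log₁₀ d + 5 = 14.26 − 5·1.9208 + 5 = 9.656
M − M_☉ = 9.656 − 4.83 = 4.826
L/L_☉ = 10^(−0.4 × 4.826) = 0.01174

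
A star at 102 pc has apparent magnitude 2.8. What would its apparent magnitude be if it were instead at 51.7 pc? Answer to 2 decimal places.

m ≈ 1.32

Flux ∝ 1/d², so Δm = 5 log₁₀(d₂/d₁) = 5 log₁₀(51.7/102) = -1.476
m₂ = m₁ + Δm = 2.8 + (-1.476) = 1.324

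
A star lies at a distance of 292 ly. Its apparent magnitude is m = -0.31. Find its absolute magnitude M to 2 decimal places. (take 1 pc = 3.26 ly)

M ≈ -5.07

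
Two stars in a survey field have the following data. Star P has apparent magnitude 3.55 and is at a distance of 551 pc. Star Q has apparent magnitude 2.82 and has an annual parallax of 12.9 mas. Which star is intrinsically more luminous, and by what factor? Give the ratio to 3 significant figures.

Star P: M = m − 5 log₁₀ d + 5 = 3.55 − 5·2.7412 + 5 = -5.156
Star Q: p = 12.9 mas = 0.0129″ → d = 1/p = 77.52 pc
Star Q: M = m − 5 log₁₀ d + 5 = 2.82 − 5·1.8894 + 5 = -1.627
ΔM = M_P − M_Q = -5.156 − (-1.627) = -3.529; smaller M is more luminous → Star P.
L ratio = 10^(0.4 |ΔM|) = 10^1.411 = 25.79

Star P is more luminous, by a factor of 25.8.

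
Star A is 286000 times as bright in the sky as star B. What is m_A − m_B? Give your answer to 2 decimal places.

m_A − m_B ≈ -13.64

Pogson: Δm = −2.5 log₁₀(ratio) = −2.5 log₁₀(286000) = −2.5 × 5.4564 = -13.641
Star A is brighter, so it has the smaller magnitude: the difference is negative.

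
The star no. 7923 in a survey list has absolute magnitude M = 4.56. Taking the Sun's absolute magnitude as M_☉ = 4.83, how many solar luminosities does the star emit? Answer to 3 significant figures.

L/L_☉ ≈ 1.28

M − M_☉ = 4.56 − 4.83 = -0.270
L/L_☉ = 10^(−0.4 (M − M_☉)) = 10^0.108 = 1.282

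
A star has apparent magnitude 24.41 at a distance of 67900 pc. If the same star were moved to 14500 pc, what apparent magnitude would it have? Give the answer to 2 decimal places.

Flux ∝ 1/d², so Δm = 5 log₁₀(d₂/d₁) = 5 log₁₀(14500/67900) = -3.353
m₂ = m₁ + Δm = 24.41 + (-3.353) = 21.057

m ≈ 21.06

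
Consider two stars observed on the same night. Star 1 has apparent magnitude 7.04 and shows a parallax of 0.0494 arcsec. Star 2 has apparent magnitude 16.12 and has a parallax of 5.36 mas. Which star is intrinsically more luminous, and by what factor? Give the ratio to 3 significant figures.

Star 1 is more luminous, by a factor of 50.5.

Star 1: d = 1/p = 1/0.0494″ = 20.24 pc
Star 1: M = m − 5 log₁₀ d + 5 = 7.04 − 5·1.3063 + 5 = 5.509
Star 2: p = 5.36 mas = 5.36×10^-3″ → d = 1/p = 186.6 pc
Star 2: M = m − 5 log₁₀ d + 5 = 16.12 − 5·2.2708 + 5 = 9.766
ΔM = M_1 − M_2 = 5.509 − (9.766) = -4.257; smaller M is more luminous → Star 1.
L ratio = 10^(0.4 |ΔM|) = 10^1.703 = 50.45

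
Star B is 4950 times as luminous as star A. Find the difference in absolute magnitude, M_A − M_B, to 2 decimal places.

Pogson: ΔM = −2.5 log₁₀(ratio) = −2.5 log₁₀(4950) = −2.5 × 3.6946 = -9.237
Star B is brighter so has the smaller magnitude: M_A − M_B is positive.

M_A − M_B ≈ 9.24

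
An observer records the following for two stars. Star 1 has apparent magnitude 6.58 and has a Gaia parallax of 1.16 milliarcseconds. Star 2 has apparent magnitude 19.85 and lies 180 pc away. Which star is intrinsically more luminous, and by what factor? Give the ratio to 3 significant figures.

Star 1: p = 1.16 mas = 1.16×10^-3″ → d = 1/p = 862.1 pc
Star 1: M = m − 5 log₁₀ d + 5 = 6.58 − 5·2.9355 + 5 = -3.098
Star 2: M = m − 5 log₁₀ d + 5 = 19.85 − 5·2.2553 + 5 = 13.574
ΔM = M_1 − M_2 = -3.098 − (13.574) = -16.671; smaller M is more luminous → Star 1.
L ratio = 10^(0.4 |ΔM|) = 10^6.669 = 4.662×10^6

Star 1 is more luminous, by a factor of 4.66×10^6.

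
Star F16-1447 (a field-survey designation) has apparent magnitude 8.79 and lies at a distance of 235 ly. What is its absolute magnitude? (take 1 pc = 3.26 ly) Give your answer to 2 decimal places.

d = 235 ly / 3.26 = 72.09 pc
5 log₁₀(d/10 pc) = 5 log₁₀(72.09) − 5 = 4.289
M = m − 5 log₁₀(d/10) = 8.79 − 4.289 = 4.501

M ≈ 4.50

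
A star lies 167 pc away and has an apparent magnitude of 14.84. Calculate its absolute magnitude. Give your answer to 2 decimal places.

M ≈ 8.73

5 log₁₀(d/10 pc) = 5 log₁₀(167.0) − 5 = 6.114
M = m − 5 log₁₀(d/10) = 14.84 − 6.114 = 8.726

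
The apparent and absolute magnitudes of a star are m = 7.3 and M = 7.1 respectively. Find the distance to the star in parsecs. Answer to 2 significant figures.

μ = m − M = 0.200
m − M = 5 log₁₀ d − 5
log₁₀ d = (m − M)/5 + 1 = 1.0400
d = 10^1.0400 = 10.96 pc

d ≈ 11 pc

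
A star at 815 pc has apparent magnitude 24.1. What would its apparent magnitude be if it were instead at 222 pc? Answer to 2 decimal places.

m ≈ 21.28

Flux ∝ 1/d², so Δm = 5 log₁₀(d₂/d₁) = 5 log₁₀(222/815) = -2.824
m₂ = m₁ + Δm = 24.1 + (-2.824) = 21.276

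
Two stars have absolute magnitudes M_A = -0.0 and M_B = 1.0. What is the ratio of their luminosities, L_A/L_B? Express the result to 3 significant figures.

L_A/L_B ≈ 2.51

ΔM = M_A − M_B = -1.0
L_A/L_B = 10^(−0.4 ΔM) = 10^0.400 = 2.512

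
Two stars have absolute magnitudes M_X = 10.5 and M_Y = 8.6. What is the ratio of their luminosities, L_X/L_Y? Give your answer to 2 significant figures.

L_X/L_Y ≈ 0.17

ΔM = M_X − M_Y = 1.9
L_X/L_Y = 10^(−0.4 ΔM) = 10^-0.760 = 0.1738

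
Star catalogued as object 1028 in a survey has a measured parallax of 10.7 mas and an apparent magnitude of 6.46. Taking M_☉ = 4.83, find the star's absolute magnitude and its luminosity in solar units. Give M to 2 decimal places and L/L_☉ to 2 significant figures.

M ≈ 1.61; L/L_☉ ≈ 19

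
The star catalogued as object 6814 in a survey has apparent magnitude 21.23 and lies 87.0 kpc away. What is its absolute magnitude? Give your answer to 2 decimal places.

d = 87.0 kpc = 87000 pc
5 log₁₀(d/10 pc) = 5 log₁₀(87000) − 5 = 19.698
M = m − 5 log₁₀(d/10) = 21.23 − 19.698 = 1.532

M ≈ 1.53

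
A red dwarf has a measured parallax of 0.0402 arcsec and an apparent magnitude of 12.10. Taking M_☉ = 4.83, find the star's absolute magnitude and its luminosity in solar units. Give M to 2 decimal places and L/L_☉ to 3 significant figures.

d = 1/p = 1/0.0402″ = 24.88 pc
M = m − 5 log₁₀ d + 5 = 12.10 − 5·1.3958 + 5 = 10.121
M − M_☉ = 10.121 − 4.83 = 5.291
L/L_☉ = 10^(−0.4 × 5.291) = 7.648×10^-3

M ≈ 10.12; L/L_☉ ≈ 7.65×10^-3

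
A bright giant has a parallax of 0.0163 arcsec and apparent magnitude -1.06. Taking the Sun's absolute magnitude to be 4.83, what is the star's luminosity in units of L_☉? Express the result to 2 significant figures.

d = 1/p = 1/0.0163″ = 61.35 pc
M = m − 5 log₁₀ d + 5 = -1.06 − 5·1.7878 + 5 = -4.999
M − M_☉ = -4.999 − 4.83 = -9.829
L/L_☉ = 10^(−0.4 × -9.829) = 8543

L/L_☉ ≈ 8500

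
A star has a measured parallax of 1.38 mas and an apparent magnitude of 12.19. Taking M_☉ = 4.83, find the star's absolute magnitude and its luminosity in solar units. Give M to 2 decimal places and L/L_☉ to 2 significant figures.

M ≈ 2.89; L/L_☉ ≈ 6.0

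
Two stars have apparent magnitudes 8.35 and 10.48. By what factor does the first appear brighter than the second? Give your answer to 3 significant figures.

Magnitude difference = -2.13
Flux ratio = 10^(−0.4 Δm) = 10^(−0.4 × -2.13) = 10^0.852 = 7.112

7.11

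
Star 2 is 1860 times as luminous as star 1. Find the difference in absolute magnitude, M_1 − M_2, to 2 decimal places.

Pogson: ΔM = −2.5 log₁₀(ratio) = −2.5 log₁₀(1860) = −2.5 × 3.2695 = -8.174
Star 2 is brighter so has the smaller magnitude: M_1 − M_2 is positive.

M_1 − M_2 ≈ 8.17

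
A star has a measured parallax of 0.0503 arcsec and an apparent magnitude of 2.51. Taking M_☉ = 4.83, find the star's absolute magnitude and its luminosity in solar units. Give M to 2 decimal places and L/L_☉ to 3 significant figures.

d = 1/p = 1/0.0503″ = 19.88 pc
M = m − 5 log₁₀ d + 5 = 2.51 − 5·1.2984 + 5 = 1.018
M − M_☉ = 1.018 − 4.83 = -3.812
L/L_☉ = 10^(−0.4 × -3.812) = 33.49

M ≈ 1.02; L/L_☉ ≈ 33.5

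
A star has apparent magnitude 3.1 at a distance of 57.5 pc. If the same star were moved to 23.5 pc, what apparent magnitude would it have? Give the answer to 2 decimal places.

m ≈ 1.16

Flux ∝ 1/d², so Δm = 5 log₁₀(d₂/d₁) = 5 log₁₀(23.5/57.5) = -1.943
m₂ = m₁ + Δm = 3.1 + (-1.943) = 1.157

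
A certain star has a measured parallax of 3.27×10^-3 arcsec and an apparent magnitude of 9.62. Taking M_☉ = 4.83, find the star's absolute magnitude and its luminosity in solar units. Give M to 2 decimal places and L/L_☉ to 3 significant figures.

M ≈ 2.19; L/L_☉ ≈ 11.3

d = 1/p = 1/3.27×10^-3″ = 305.8 pc
M = m − 5 log₁₀ d + 5 = 9.62 − 5·2.4855 + 5 = 2.193
M − M_☉ = 2.193 − 4.83 = -2.637
L/L_☉ = 10^(−0.4 × -2.637) = 11.35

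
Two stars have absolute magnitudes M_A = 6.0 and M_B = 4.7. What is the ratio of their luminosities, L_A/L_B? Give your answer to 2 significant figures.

ΔM = M_A − M_B = 1.3
L_A/L_B = 10^(−0.4 ΔM) = 10^-0.520 = 0.3020

L_A/L_B ≈ 0.30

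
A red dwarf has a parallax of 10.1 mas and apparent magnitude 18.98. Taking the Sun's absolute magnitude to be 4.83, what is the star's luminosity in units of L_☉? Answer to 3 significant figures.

L/L_☉ ≈ 2.14×10^-4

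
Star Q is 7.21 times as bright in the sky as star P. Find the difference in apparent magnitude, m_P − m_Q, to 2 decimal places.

m_P − m_Q ≈ 2.14

Pogson: Δm = −2.5 log₁₀(ratio) = −2.5 log₁₀(7.21) = −2.5 × 0.8579 = -2.145
Star Q is brighter so has the smaller magnitude: m_P − m_Q is positive.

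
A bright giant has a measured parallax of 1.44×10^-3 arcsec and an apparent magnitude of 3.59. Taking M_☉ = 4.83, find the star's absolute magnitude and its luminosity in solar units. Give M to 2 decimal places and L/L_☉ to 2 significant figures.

d = 1/p = 1/1.44×10^-3″ = 694.4 pc
M = m − 5 log₁₀ d + 5 = 3.59 − 5·2.8416 + 5 = -5.618
M − M_☉ = -5.618 − 4.83 = -10.448
L/L_☉ = 10^(−0.4 × -10.448) = 15110

M ≈ -5.62; L/L_☉ ≈ 15000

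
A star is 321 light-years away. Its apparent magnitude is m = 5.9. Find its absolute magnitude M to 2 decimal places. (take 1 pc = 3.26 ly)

M ≈ 0.93

d = 321 ly / 3.26 = 98.47 pc
5 log₁₀(d/10 pc) = 5 log₁₀(98.47) − 5 = 4.966
M = m − 5 log₁₀(d/10) = 5.9 − 4.966 = 0.934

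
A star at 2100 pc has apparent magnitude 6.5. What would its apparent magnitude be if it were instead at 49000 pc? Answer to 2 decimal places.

m ≈ 13.34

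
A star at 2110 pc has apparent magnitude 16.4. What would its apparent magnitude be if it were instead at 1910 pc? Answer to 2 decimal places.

Flux ∝ 1/d², so Δm = 5 log₁₀(d₂/d₁) = 5 log₁₀(1910/2110) = -0.216
m₂ = m₁ + Δm = 16.4 + (-0.216) = 16.184

m ≈ 16.18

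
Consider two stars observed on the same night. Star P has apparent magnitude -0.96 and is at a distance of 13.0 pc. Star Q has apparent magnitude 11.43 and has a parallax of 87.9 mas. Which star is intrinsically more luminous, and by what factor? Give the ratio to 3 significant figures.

Star P is more luminous, by a factor of 118000.

Star P: M = m − 5 log₁₀ d + 5 = -0.96 − 5·1.1139 + 5 = -1.530
Star Q: p = 87.9 mas = 0.0879″ → d = 1/p = 11.38 pc
Star Q: M = m − 5 log₁₀ d + 5 = 11.43 − 5·1.0560 + 5 = 11.150
ΔM = M_P − M_Q = -1.530 − (11.150) = -12.680; smaller M is more luminous → Star P.
L ratio = 10^(0.4 |ΔM|) = 10^5.072 = 118000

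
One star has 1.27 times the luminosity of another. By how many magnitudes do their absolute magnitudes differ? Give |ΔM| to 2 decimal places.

|ΔM| ≈ 0.26

Pogson: ΔM = −2.5 log₁₀(ratio) = −2.5 log₁₀(1.27) = −2.5 × 0.1038 = -0.260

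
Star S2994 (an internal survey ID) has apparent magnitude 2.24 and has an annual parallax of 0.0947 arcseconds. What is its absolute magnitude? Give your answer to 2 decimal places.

M ≈ 2.12

d = 1/p = 1/0.0947″ = 10.56 pc
5 log₁₀(d/10 pc) = 5 log₁₀(10.56) − 5 = 0.118
M = m − 5 log₁₀(d/10) = 2.24 − 0.118 = 2.122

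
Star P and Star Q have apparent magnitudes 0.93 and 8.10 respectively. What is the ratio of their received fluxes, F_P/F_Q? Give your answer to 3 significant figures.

F_P/F_Q ≈ 738

Magnitude difference = -7.17
Flux ratio = 10^(−0.4 Δm) = 10^(−0.4 × -7.17) = 10^2.868 = 737.9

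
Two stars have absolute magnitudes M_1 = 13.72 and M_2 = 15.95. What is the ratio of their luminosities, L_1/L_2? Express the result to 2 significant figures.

L_1/L_2 ≈ 7.8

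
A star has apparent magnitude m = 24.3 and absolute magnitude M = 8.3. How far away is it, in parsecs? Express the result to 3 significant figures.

Distance modulus: m − M = 24.3 − (8.3) = 16.000
m − M = 5 log₁₀ d − 5
log₁₀ d = (m − M)/5 + 1 = 4.2000
d = 10^4.2000 = 15850 pc

d ≈ 15800 pc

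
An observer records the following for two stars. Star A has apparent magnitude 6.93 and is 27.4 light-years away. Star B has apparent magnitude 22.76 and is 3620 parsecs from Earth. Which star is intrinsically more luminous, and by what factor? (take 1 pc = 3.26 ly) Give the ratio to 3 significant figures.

Star A is more luminous, by a factor of 11.6.

Star A: d = 27.4 ly / 3.26 = 8.405 pc
Star A: M = m − 5 log₁₀ d + 5 = 6.93 − 5·0.9245 + 5 = 7.307
Star B: M = m − 5 log₁₀ d + 5 = 22.76 − 5·3.5587 + 5 = 9.966
ΔM = M_A − M_B = 7.307 − (9.966) = -2.659; smaller M is more luminous → Star A.
L ratio = 10^(0.4 |ΔM|) = 10^1.064 = 11.58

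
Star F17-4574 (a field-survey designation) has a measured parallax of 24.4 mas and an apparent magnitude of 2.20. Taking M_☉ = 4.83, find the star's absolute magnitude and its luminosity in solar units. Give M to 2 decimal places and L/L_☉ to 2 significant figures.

d = 1/p = 1000/24.4 mas = 40.98 pc
M = m − 5 log₁₀ d + 5 = 2.20 − 5·1.6126 + 5 = -0.863
M − M_☉ = -0.863 − 4.83 = -5.693
L/L_☉ = 10^(−0.4 × -5.693) = 189.3

M ≈ -0.86; L/L_☉ ≈ 190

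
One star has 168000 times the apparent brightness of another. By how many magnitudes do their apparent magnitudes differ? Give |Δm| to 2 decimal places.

|Δm| ≈ 13.06

Pogson: Δm = −2.5 log₁₀(ratio) = −2.5 log₁₀(168000) = −2.5 × 5.2253 = -13.063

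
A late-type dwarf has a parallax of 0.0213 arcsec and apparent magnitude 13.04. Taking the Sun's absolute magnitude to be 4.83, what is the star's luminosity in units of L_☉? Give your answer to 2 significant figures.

L/L_☉ ≈ 0.011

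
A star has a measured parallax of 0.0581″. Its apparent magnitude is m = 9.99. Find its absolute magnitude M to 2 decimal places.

d = 1/p = 1/0.0581″ = 17.21 pc
5 log₁₀(d/10 pc) = 5 log₁₀(17.21) − 5 = 1.179
M = m − 5 log₁₀(d/10) = 9.99 − 1.179 = 8.811

M ≈ 8.81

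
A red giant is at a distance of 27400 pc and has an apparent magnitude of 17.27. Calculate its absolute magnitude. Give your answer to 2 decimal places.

M ≈ 0.08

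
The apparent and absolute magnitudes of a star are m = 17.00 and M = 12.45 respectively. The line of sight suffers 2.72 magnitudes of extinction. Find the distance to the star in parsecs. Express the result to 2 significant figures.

d ≈ 23 pc

m − M = 5 log₁₀(d/10 pc) + A  ⇒  17.00 − (12.45) − 2.72 = 5 log₁₀(d/10)
1.830 = 5 log₁₀(d/10)
log₁₀ d = (m − M − A)/5 + 1 = 1.3660
d = 10^1.3660 = 23.23 pc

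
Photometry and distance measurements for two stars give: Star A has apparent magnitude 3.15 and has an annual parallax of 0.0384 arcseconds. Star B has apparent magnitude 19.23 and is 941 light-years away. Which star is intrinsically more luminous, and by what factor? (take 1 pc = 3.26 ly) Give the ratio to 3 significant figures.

Star A: d = 1/p = 1/0.0384″ = 26.04 pc
Star A: M = m − 5 log₁₀ d + 5 = 3.15 − 5·1.4157 + 5 = 1.072
Star B: d = 941 ly / 3.26 = 288.7 pc
Star B: M = m − 5 log₁₀ d + 5 = 19.23 − 5·2.4604 + 5 = 11.928
ΔM = M_A − M_B = 1.072 − (11.928) = -10.856; smaller M is more luminous → Star A.
L ratio = 10^(0.4 |ΔM|) = 10^4.343 = 22010

Star A is more luminous, by a factor of 22000.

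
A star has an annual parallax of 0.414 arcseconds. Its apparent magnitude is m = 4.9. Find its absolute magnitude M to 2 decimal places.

M ≈ 7.99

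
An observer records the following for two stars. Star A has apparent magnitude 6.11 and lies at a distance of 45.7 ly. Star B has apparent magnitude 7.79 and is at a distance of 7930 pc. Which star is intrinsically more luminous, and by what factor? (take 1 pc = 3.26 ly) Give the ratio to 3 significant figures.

Star B is more luminous, by a factor of 68100.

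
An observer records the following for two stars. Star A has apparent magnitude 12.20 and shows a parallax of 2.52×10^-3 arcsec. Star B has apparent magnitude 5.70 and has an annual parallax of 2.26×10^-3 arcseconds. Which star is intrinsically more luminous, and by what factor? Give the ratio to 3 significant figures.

Star A: d = 1/p = 1/2.52×10^-3″ = 396.8 pc
Star A: M = m − 5 log₁₀ d + 5 = 12.20 − 5·2.5986 + 5 = 4.207
Star B: d = 1/p = 1/2.26×10^-3″ = 442.5 pc
Star B: M = m − 5 log₁₀ d + 5 = 5.70 − 5·2.6459 + 5 = -2.529
ΔM = M_A − M_B = 4.207 − (-2.529) = 6.736; smaller M is more luminous → Star B.
L ratio = 10^(0.4 |ΔM|) = 10^2.695 = 495.0

Star B is more luminous, by a factor of 495.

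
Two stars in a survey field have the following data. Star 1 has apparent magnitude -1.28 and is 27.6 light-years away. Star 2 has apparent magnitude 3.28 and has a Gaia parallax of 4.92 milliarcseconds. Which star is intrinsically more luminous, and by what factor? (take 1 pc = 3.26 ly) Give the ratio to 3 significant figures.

Star 2 is more luminous, by a factor of 8.64.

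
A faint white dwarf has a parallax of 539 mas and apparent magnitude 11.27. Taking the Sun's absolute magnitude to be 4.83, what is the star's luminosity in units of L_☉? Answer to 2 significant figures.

d = 1/p = 1000/539 mas = 1.855 pc
M = m − 5 log₁₀ d + 5 = 11.27 − 5·0.2684 + 5 = 14.928
M − M_☉ = 14.928 − 4.83 = 10.098
L/L_☉ = 10^(−0.4 × 10.098) = 9.137×10^-5

L/L_☉ ≈ 9.1×10^-5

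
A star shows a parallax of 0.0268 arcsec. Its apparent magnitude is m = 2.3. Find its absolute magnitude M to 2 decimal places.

d = 1/p = 1/0.0268″ = 37.31 pc
5 log₁₀(d/10 pc) = 5 log₁₀(37.31) − 5 = 2.859
M = m − 5 log₁₀(d/10) = 2.3 − 2.859 = -0.559

M ≈ -0.56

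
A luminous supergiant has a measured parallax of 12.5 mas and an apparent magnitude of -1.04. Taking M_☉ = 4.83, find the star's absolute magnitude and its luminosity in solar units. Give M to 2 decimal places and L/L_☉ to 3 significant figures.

d = 1/p = 1000/12.5 mas = 80.00 pc
M = m − 5 log₁₀ d + 5 = -1.04 − 5·1.9031 + 5 = -5.555
M − M_☉ = -5.555 − 4.83 = -10.385
L/L_☉ = 10^(−0.4 × -10.385) = 14260

M ≈ -5.56; L/L_☉ ≈ 14300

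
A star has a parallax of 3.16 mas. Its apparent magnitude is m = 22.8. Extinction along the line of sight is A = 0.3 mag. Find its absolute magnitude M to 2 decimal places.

M ≈ 15.00

p = 3.16 mas = 3.16×10^-3″ → d = 1/p = 316.5 pc
5 log₁₀(d/10 pc) = 5 log₁₀(316.5) − 5 = 7.502
M = m − 5 log₁₀(d/10) − A = 22.8 − 7.502 − 0.3 = 14.998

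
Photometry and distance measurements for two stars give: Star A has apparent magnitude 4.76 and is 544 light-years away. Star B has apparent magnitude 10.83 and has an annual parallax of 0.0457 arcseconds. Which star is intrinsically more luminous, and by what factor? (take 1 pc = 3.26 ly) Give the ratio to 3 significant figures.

Star A is more luminous, by a factor of 15600.

Star A: d = 544 ly / 3.26 = 166.9 pc
Star A: M = m − 5 log₁₀ d + 5 = 4.76 − 5·2.2224 + 5 = -1.352
Star B: d = 1/p = 1/0.0457″ = 21.88 pc
Star B: M = m − 5 log₁₀ d + 5 = 10.83 − 5·1.3401 + 5 = 9.130
ΔM = M_A − M_B = -1.352 − (9.130) = -10.481; smaller M is more luminous → Star A.
L ratio = 10^(0.4 |ΔM|) = 10^4.193 = 15580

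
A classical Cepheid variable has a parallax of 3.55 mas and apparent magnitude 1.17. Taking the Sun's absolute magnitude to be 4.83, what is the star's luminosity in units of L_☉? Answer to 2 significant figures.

L/L_☉ ≈ 23000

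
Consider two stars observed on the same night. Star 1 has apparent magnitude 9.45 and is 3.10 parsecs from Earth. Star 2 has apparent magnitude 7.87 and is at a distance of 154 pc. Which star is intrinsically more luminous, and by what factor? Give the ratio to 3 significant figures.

Star 2 is more luminous, by a factor of 10600.

Star 1: M = m − 5 log₁₀ d + 5 = 9.45 − 5·0.4914 + 5 = 11.993
Star 2: M = m − 5 log₁₀ d + 5 = 7.87 − 5·2.1875 + 5 = 1.932
ΔM = M_1 − M_2 = 11.993 − (1.932) = 10.061; smaller M is more luminous → Star 2.
L ratio = 10^(0.4 |ΔM|) = 10^4.024 = 10580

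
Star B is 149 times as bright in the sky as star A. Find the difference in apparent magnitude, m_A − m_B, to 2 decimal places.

Pogson: Δm = −2.5 log₁₀(ratio) = −2.5 log₁₀(149) = −2.5 × 2.1732 = -5.433
Star B is brighter so has the smaller magnitude: m_A − m_B is positive.

m_A − m_B ≈ 5.43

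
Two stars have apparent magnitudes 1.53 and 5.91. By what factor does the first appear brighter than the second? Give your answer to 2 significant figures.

56

Magnitude difference = -4.38
Flux ratio = 10^(−0.4 Δm) = 10^(−0.4 × -4.38) = 10^1.752 = 56.49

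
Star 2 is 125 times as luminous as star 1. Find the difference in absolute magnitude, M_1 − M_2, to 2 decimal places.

Pogson: ΔM = −2.5 log₁₀(ratio) = −2.5 log₁₀(125) = −2.5 × 2.0969 = -5.242
Star 2 is brighter so has the smaller magnitude: M_1 − M_2 is positive.

M_1 − M_2 ≈ 5.24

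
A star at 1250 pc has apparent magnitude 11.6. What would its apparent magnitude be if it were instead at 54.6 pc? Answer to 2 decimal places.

Flux ∝ 1/d², so Δm = 5 log₁₀(d₂/d₁) = 5 log₁₀(54.6/1250) = -6.799
m₂ = m₁ + Δm = 11.6 + (-6.799) = 4.801

m ≈ 4.80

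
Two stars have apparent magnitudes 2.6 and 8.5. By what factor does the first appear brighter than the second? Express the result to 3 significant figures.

Magnitude difference = -5.9
Flux ratio = 10^(−0.4 Δm) = 10^(−0.4 × -5.9) = 10^2.360 = 229.1

229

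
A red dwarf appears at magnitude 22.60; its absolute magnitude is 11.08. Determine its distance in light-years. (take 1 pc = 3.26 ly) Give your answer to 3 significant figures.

Distance modulus: m − M = 22.60 − (11.08) = 11.520
m − M = 5 log₁₀ d − 5
log₁₀ d = (m − M)/5 + 1 = 3.3040
d = 10^3.3040 = 2014 pc
= 6565 ly

d ≈ 6560 ly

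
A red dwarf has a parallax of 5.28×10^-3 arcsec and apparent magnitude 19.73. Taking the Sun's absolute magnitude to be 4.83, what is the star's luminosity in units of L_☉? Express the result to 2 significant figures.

d = 1/p = 1/5.28×10^-3″ = 189.4 pc
M = m − 5 log₁₀ d + 5 = 19.73 − 5·2.2774 + 5 = 13.343
M − M_☉ = 13.343 − 4.83 = 8.513
L/L_☉ = 10^(−0.4 × 8.513) = 3.933×10^-4

L/L_☉ ≈ 3.9×10^-4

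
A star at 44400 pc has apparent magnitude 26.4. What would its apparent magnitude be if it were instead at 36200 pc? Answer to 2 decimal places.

Flux ∝ 1/d², so Δm = 5 log₁₀(d₂/d₁) = 5 log₁₀(36200/44400) = -0.443
m₂ = m₁ + Δm = 26.4 + (-0.443) = 25.957

m ≈ 25.96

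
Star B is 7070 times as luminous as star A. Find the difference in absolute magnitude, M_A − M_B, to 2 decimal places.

M_A − M_B ≈ 9.62

Pogson: ΔM = −2.5 log₁₀(ratio) = −2.5 log₁₀(7070) = −2.5 × 3.8494 = -9.624
Star B is brighter so has the smaller magnitude: M_A − M_B is positive.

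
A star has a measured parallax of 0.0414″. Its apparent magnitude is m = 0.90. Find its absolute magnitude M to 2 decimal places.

d = 1/p = 1/0.0414″ = 24.15 pc
5 log₁₀(d/10 pc) = 5 log₁₀(24.15) − 5 = 1.915
M = m − 5 log₁₀(d/10) = 0.90 − 1.915 = -1.015

M ≈ -1.01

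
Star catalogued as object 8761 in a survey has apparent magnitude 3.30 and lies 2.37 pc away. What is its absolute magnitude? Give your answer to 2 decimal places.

M ≈ 6.43

5 log₁₀(d/10 pc) = 5 log₁₀(2.370) − 5 = -3.126
M = m − 5 log₁₀(d/10) = 3.30 + 3.126 = 6.426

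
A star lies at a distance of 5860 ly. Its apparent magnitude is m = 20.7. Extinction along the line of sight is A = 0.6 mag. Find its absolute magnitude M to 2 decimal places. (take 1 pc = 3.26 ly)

M ≈ 8.83

d = 5860 ly / 3.26 = 1798 pc
5 log₁₀(d/10 pc) = 5 log₁₀(1798) − 5 = 11.273
M = m − 5 log₁₀(d/10) − A = 20.7 − 11.273 − 0.6 = 8.827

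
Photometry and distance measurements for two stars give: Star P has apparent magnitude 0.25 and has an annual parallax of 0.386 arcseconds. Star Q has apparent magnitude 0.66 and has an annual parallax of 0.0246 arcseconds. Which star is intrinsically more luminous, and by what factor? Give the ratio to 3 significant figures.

Star P: d = 1/p = 1/0.386″ = 2.591 pc
Star P: M = m − 5 log₁₀ d + 5 = 0.25 − 5·0.4134 + 5 = 3.183
Star Q: d = 1/p = 1/0.0246″ = 40.65 pc
Star Q: M = m − 5 log₁₀ d + 5 = 0.66 − 5·1.6091 + 5 = -2.385
ΔM = M_P − M_Q = 3.183 − (-2.385) = 5.568; smaller M is more luminous → Star Q.
L ratio = 10^(0.4 |ΔM|) = 10^2.227 = 168.8

Star Q is more luminous, by a factor of 169.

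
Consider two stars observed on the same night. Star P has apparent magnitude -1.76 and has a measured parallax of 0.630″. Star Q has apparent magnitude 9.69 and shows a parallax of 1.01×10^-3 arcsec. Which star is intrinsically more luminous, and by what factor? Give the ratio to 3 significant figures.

Star Q is more luminous, by a factor of 10.2.

Star P: d = 1/p = 1/0.630″ = 1.587 pc
Star P: M = m − 5 log₁₀ d + 5 = -1.76 − 5·0.2007 + 5 = 2.237
Star Q: d = 1/p = 1/1.01×10^-3″ = 990.1 pc
Star Q: M = m − 5 log₁₀ d + 5 = 9.69 − 5·2.9957 + 5 = -0.288
ΔM = M_P − M_Q = 2.237 − (-0.288) = 2.525; smaller M is more luminous → Star Q.
L ratio = 10^(0.4 |ΔM|) = 10^1.010 = 10.23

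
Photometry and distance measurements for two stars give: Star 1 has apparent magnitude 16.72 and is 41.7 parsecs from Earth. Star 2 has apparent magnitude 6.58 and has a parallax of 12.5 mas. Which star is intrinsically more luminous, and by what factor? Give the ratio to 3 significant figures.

Star 1: M = m − 5 log₁₀ d + 5 = 16.72 − 5·1.6201 + 5 = 13.619
Star 2: p = 12.5 mas = 0.0125″ → d = 1/p = 80.00 pc
Star 2: M = m − 5 log₁₀ d + 5 = 6.58 − 5·1.9031 + 5 = 2.065
ΔM = M_1 − M_2 = 13.619 − (2.065) = 11.555; smaller M is more luminous → Star 2.
L ratio = 10^(0.4 |ΔM|) = 10^4.622 = 41870

Star 2 is more luminous, by a factor of 41900.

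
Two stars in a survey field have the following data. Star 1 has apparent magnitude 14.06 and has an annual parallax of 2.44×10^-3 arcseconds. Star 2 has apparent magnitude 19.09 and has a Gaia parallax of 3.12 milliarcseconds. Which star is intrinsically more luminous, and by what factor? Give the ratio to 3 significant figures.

Star 1: d = 1/p = 1/2.44×10^-3″ = 409.8 pc
Star 1: M = m − 5 log₁₀ d + 5 = 14.06 − 5·2.6126 + 5 = 5.997
Star 2: p = 3.12 mas = 3.12×10^-3″ → d = 1/p = 320.5 pc
Star 2: M = m − 5 log₁₀ d + 5 = 19.09 − 5·2.5058 + 5 = 11.561
ΔM = M_1 − M_2 = 5.997 − (11.561) = -5.564; smaller M is more luminous → Star 1.
L ratio = 10^(0.4 |ΔM|) = 10^2.226 = 168.1

Star 1 is more luminous, by a factor of 168.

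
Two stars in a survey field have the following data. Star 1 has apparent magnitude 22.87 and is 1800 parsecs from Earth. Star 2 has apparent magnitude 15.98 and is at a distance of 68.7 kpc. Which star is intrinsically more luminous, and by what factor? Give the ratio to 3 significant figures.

Star 1: M = m − 5 log₁₀ d + 5 = 22.87 − 5·3.2553 + 5 = 11.594
Star 2: d = 68.7 kpc = 68700 pc
Star 2: M = m − 5 log₁₀ d + 5 = 15.98 − 5·4.8370 + 5 = -3.205
ΔM = M_1 − M_2 = 11.594 − (-3.205) = 14.798; smaller M is more luminous → Star 2.
L ratio = 10^(0.4 |ΔM|) = 10^5.919 = 830600

Star 2 is more luminous, by a factor of 831000.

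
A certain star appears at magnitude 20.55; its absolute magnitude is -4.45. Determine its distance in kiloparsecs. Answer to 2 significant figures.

d ≈ 1000 kpc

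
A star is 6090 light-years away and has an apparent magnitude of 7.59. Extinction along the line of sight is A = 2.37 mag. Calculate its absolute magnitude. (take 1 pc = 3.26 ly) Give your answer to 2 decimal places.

d = 6090 ly / 3.26 = 1868 pc
5 log₁₀(d/10 pc) = 5 log₁₀(1868) − 5 = 11.357
M = m − 5 log₁₀(d/10) − A = 7.59 − 11.357 − 2.37 = -6.137

M ≈ -6.14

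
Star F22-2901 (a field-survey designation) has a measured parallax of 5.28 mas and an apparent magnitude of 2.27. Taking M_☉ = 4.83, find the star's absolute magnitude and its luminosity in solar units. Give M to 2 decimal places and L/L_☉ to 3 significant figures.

M ≈ -4.12; L/L_☉ ≈ 3790

d = 1/p = 1000/5.28 mas = 189.4 pc
M = m − 5 log₁₀ d + 5 = 2.27 − 5·2.2774 + 5 = -4.117
M − M_☉ = -4.117 − 4.83 = -8.947
L/L_☉ = 10^(−0.4 × -8.947) = 3791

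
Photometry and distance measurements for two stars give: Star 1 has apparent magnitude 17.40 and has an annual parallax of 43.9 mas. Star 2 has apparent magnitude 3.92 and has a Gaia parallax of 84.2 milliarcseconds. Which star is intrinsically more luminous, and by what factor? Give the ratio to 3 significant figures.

Star 2 is more luminous, by a factor of 67000.

Star 1: p = 43.9 mas = 0.0439″ → d = 1/p = 22.78 pc
Star 1: M = m − 5 log₁₀ d + 5 = 17.40 − 5·1.3575 + 5 = 15.612
Star 2: p = 84.2 mas = 0.0842″ → d = 1/p = 11.88 pc
Star 2: M = m − 5 log₁₀ d + 5 = 3.92 − 5·1.0747 + 5 = 3.547
ΔM = M_1 − M_2 = 15.612 − (3.547) = 12.066; smaller M is more luminous → Star 2.
L ratio = 10^(0.4 |ΔM|) = 10^4.826 = 67040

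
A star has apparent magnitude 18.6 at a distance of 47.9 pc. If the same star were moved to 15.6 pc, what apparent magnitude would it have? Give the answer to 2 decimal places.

m ≈ 16.16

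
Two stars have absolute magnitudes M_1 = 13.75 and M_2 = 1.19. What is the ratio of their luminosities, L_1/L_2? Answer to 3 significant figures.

L_1/L_2 ≈ 9.46×10^-6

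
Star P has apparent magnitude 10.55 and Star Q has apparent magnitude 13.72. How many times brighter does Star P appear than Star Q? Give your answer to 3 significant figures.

Δm = 10.55 − (13.72) = -3.17
Flux ratio = 10^(−0.4 Δm) = 10^(−0.4 × -3.17) = 10^1.268 = 18.54

18.5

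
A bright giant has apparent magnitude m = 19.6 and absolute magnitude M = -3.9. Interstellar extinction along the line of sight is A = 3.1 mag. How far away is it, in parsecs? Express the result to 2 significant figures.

d ≈ 120000 pc

m − M = 5 log₁₀(d/10 pc) + A  ⇒  19.6 − (-3.9) − 3.1 = 5 log₁₀(d/10)
20.400 = 5 log₁₀(d/10)
log₁₀ d = (m − M − A)/5 + 1 = 5.0800
d = 10^5.0800 = 120200 pc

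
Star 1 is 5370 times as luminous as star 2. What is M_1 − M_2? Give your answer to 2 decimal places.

M_1 − M_2 ≈ -9.32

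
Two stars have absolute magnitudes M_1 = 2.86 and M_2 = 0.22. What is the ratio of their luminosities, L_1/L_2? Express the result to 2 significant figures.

L_1/L_2 ≈ 0.088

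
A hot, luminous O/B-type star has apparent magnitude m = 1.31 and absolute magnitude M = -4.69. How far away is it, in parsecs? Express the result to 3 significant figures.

d ≈ 158 pc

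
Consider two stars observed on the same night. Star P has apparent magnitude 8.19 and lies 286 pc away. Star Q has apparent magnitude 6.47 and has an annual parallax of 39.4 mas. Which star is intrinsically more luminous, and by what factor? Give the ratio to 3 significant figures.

Star P is more luminous, by a factor of 26.0.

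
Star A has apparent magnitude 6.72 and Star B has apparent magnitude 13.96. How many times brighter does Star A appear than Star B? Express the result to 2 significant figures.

Magnitude difference = -7.24
Flux ratio = 10^(−0.4 Δm) = 10^(−0.4 × -7.24) = 10^2.896 = 787.0

790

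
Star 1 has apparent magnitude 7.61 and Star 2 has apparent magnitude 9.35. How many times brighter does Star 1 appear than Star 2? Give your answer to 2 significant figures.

Magnitude difference = -1.74
Flux ratio = 10^(−0.4 Δm) = 10^(−0.4 × -1.74) = 10^0.696 = 4.966

5.0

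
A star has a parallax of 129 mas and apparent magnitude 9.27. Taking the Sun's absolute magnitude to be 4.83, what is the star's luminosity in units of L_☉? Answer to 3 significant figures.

d = 1/p = 1000/129 mas = 7.752 pc
M = m − 5 log₁₀ d + 5 = 9.27 − 5·0.8894 + 5 = 9.823
M − M_☉ = 9.823 − 4.83 = 4.993
L/L_☉ = 10^(−0.4 × 4.993) = 0.01007

L/L_☉ ≈ 0.0101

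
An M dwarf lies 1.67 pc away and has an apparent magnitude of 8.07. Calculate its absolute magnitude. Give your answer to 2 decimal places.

M ≈ 11.96

5 log₁₀(d/10 pc) = 5 log₁₀(1.670) − 5 = -3.886
M = m − 5 log₁₀(d/10) = 8.07 + 3.886 = 11.956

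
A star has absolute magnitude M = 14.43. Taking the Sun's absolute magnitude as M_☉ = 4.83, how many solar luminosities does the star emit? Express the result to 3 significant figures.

M − M_☉ = 14.43 − 4.83 = 9.600
L/L_☉ = 10^(−0.4 (M − M_☉)) = 10^-3.840 = 1.445×10^-4

L/L_☉ ≈ 1.45×10^-4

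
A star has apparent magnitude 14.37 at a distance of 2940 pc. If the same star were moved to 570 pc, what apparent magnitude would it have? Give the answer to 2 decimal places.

m ≈ 10.81

Flux ∝ 1/d², so Δm = 5 log₁₀(d₂/d₁) = 5 log₁₀(570/2940) = -3.562
m₂ = m₁ + Δm = 14.37 + (-3.562) = 10.808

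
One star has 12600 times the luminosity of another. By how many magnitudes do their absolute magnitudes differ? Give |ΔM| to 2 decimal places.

|ΔM| ≈ 10.25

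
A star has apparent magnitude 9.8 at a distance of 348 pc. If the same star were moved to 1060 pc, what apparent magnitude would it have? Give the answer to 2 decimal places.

Flux ∝ 1/d², so Δm = 5 log₁₀(d₂/d₁) = 5 log₁₀(1060/348) = 2.419
m₂ = m₁ + Δm = 9.8 + (2.419) = 12.219

m ≈ 12.22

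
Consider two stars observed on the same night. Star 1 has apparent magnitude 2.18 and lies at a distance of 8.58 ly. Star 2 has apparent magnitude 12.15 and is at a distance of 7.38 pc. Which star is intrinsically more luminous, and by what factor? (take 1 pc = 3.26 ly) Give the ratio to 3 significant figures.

Star 1 is more luminous, by a factor of 1240.

Star 1: d = 8.58 ly / 3.26 = 2.632 pc
Star 1: M = m − 5 log₁₀ d + 5 = 2.18 − 5·0.4203 + 5 = 5.079
Star 2: M = m − 5 log₁₀ d + 5 = 12.15 − 5·0.8681 + 5 = 12.810
ΔM = M_1 − M_2 = 5.079 − (12.810) = -7.731; smaller M is more luminous → Star 1.
L ratio = 10^(0.4 |ΔM|) = 10^3.092 = 1237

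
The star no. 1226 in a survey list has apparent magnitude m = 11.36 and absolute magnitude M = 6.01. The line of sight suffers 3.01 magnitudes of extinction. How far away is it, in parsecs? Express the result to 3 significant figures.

d ≈ 29.4 pc

m − M = 5 log₁₀(d/10 pc) + A  ⇒  11.36 − (6.01) − 3.01 = 5 log₁₀(d/10)
2.340 = 5 log₁₀(d/10)
log₁₀ d = (m − M − A)/5 + 1 = 1.4680
d = 10^1.4680 = 29.38 pc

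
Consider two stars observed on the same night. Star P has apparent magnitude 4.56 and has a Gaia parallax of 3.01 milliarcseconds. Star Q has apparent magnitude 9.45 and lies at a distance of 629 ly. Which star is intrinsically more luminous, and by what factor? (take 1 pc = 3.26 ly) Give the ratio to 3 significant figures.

Star P: p = 3.01 mas = 3.01×10^-3″ → d = 1/p = 332.2 pc
Star P: M = m − 5 log₁₀ d + 5 = 4.56 − 5·2.5214 + 5 = -3.047
Star Q: d = 629 ly / 3.26 = 192.9 pc
Star Q: M = m − 5 log₁₀ d + 5 = 9.45 − 5·2.2854 + 5 = 3.023
ΔM = M_P − M_Q = -3.047 − (3.023) = -6.070; smaller M is more luminous → Star P.
L ratio = 10^(0.4 |ΔM|) = 10^2.428 = 267.9

Star P is more luminous, by a factor of 268.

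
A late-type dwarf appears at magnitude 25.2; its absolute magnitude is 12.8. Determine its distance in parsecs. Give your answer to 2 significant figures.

d ≈ 3000 pc

Distance modulus: m − M = 25.2 − (12.8) = 12.400
m − M = 5 log₁₀ d − 5
log₁₀ d = (m − M)/5 + 1 = 3.4800
d = 10^3.4800 = 3020 pc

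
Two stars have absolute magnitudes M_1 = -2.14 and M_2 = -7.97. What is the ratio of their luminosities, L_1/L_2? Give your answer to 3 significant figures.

ΔM = M_1 − M_2 = 5.83
L_1/L_2 = 10^(−0.4 ΔM) = 10^-2.332 = 4.656×10^-3

L_1/L_2 ≈ 4.66×10^-3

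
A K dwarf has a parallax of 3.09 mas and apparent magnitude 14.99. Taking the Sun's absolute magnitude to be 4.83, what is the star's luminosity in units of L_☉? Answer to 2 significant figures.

L/L_☉ ≈ 0.090

d = 1/p = 1000/3.09 mas = 323.6 pc
M = m − 5 log₁₀ d + 5 = 14.99 − 5·2.5100 + 5 = 7.440
M − M_☉ = 7.440 − 4.83 = 2.610
L/L_☉ = 10^(−0.4 × 2.610) = 0.09038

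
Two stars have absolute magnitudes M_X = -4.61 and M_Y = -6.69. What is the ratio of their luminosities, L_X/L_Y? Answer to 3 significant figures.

L_X/L_Y ≈ 0.147

ΔM = M_X − M_Y = 2.08
L_X/L_Y = 10^(−0.4 ΔM) = 10^-0.832 = 0.1472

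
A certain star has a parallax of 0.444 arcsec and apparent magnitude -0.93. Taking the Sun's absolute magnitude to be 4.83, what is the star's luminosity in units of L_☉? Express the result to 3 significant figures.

L/L_☉ ≈ 10.2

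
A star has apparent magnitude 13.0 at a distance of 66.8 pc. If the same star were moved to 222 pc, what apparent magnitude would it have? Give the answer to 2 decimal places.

m ≈ 15.61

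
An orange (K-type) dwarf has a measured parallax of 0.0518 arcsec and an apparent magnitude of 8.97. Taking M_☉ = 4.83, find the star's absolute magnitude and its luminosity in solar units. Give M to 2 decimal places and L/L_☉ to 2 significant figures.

d = 1/p = 1/0.0518″ = 19.31 pc
M = m − 5 log₁₀ d + 5 = 8.97 − 5·1.2857 + 5 = 7.542
M − M_☉ = 7.542 − 4.83 = 2.712
L/L_☉ = 10^(−0.4 × 2.712) = 0.08229

M ≈ 7.54; L/L_☉ ≈ 0.082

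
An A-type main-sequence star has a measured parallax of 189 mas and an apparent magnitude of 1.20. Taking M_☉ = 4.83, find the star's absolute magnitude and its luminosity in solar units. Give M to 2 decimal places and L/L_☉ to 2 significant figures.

d = 1/p = 1000/189 mas = 5.291 pc
M = m − 5 log₁₀ d + 5 = 1.20 − 5·0.7235 + 5 = 2.582
M − M_☉ = 2.582 − 4.83 = -2.248
L/L_☉ = 10^(−0.4 × -2.248) = 7.926

M ≈ 2.58; L/L_☉ ≈ 7.9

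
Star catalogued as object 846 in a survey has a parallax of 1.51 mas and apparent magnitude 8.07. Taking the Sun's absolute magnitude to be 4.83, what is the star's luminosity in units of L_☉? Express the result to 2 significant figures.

d = 1/p = 1000/1.51 mas = 662.3 pc
M = m − 5 log₁₀ d + 5 = 8.07 − 5·2.8210 + 5 = -1.035
M − M_☉ = -1.035 − 4.83 = -5.865
L/L_☉ = 10^(−0.4 × -5.865) = 221.8

L/L_☉ ≈ 220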